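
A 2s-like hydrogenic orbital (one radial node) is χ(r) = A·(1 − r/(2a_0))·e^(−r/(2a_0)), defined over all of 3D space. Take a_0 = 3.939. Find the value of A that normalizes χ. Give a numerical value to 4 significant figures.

A ≈ 0.02552

The normalization condition is ∫|χ|² 4πr² dr = 1 from 0 to ∞.
Carrying out the integral gives A² · 8·π·a_0^3.
Setting this equal to 1 gives A² = 1/(8·π·a_0^3).
With a_0 = 3.939: A² = 0.00065103 and A = 0.025515.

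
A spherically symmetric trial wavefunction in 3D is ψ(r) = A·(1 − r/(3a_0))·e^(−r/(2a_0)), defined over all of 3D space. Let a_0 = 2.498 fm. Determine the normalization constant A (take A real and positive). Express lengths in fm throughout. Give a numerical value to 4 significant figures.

A ≈ 0.08751 fm^(-3/2)

We need A² ∫|f|² 4πr² dr = 1, taking the integral from 0 to ∞.
The angular integral contributes 4π, leaving ∫₀^∞ r²|ψ|² dr.
With ψ = A·(1 − r/(3a_0))·e^(−r/(2a_0)), the integral evaluates to A²·[8·π·a_0^3/3].
So A² = (8·π·a_0^3/3)^(−1).
With a_0 = 2.498: A² = 0.0076578 and A = 0.087509.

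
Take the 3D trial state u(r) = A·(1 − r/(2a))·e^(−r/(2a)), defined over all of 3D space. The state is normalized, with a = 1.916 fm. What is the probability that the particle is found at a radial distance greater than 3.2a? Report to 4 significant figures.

P ≈ 0.9142

Integrate the radial probability density 4πr²|u|² over r > 3.2a.
Normalization gives A² = 1/(8·π·a^3).
In terms of t = r/a (A², 4π and the length scale all cancel between numerator and denominator), P = [∫_{3.2}^{∞} t^2·(1 - t/2)^2·e^(-t) dt] / [∫_{0}^{∞} t^2·(1 - t/2)^2·e^(-t) dt].
With ∫ t^2·(1 - t/2)^2·e^(-t) dt = -(t^4/4 + t^2 + 2·t + 2)·e^(-t) + C, the region integral is ≈ 1.82836 and the full one is 2.
The region integral divided by the full integral gives P = 0.91418.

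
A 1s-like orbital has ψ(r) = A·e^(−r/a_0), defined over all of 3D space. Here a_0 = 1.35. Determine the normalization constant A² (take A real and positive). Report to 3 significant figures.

A^2 ≈ 0.129

The normalization condition is ∫|ψ|² 4πr² dr = 1 from 0 to ∞.
(Spherical symmetry: dV = 4πr² dr.)
With ∫₀^∞ r^2 e^(−αr) dr = 2!/α^3, with ψ = A·e^(−r/a_0), the integral evaluates to A²·[π·a_0^3].
Setting this equal to 1 gives A² = 1/(π·a_0^3).
Plugging in a_0 = 1.35 yields A = 0.3597.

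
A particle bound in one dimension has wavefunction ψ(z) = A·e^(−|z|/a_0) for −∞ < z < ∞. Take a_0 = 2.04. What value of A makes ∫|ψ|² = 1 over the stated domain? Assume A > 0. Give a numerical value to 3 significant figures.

A ≈ 0.700

We need A² ∫|f|² dz = 1, taking the integral from −∞ to ∞.
With ∫₀^∞ z^0 e^(−αz) dz = 0!/α^1, with ψ = A·e^(−|z|/a_0), the integral evaluates to A²·[a_0].
Hence A² = 1/[a_0].
Plugging in a_0 = 2.04 yields A = 0.7001.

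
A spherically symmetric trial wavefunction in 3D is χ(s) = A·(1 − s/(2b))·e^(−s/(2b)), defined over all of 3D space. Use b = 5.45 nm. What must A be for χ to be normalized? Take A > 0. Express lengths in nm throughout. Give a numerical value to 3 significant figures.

A ≈ 0.0157 nm^(-3/2)

Require ∫ |χ|² 4πs² ds = 1 over the whole domain.
Recall ∫₀^∞ s^m e^(−s/β) ds = m!·β^(m+1), carrying out the integral gives A² · 8·π·b^3.
So A² = (8·π·b^3)^(−1).
Plugging in b = 5.45 yields A = 0.01568.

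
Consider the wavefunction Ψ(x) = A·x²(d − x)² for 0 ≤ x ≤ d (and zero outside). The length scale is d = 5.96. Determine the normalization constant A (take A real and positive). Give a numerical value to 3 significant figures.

A ≈ 0.00815

We need A² ∫|f|² dx = 1, taking the integral from 0 to d.
Expanding the polynomial and integrating term by term, ∫|Ψ|² dx = A²·(d^9/630).
So A² = (d^9/630)^(−1).
With d = 5.96: A² = 0.00006639 and A = 0.008148.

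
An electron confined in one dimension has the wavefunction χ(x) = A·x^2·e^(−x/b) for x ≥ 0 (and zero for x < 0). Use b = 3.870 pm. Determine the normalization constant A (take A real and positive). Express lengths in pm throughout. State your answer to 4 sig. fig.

A ≈ 0.03919 pm^(-5/2)

The normalization condition is ∫|χ|² dx = 1 from 0 to ∞.
∫|χ|² dx = A²·(3·b^5/4).
Hence A² = 1/[3·b^5/4].
With b = 3.870: A² = 0.0015360 and A = 0.039192.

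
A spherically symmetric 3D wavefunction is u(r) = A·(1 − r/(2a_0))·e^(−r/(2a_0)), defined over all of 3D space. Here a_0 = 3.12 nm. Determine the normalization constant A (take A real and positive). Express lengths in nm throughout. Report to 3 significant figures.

A ≈ 0.0362 nm^(-3/2)

We need A² ∫|f|² 4πr² dr = 1, taking the integral from 0 to ∞.
The angular integral contributes 4π, leaving ∫₀^∞ r²|u|² dr.
Using ∫₀^∞ rⁿ e^(−αr) dr = n!/αⁿ⁺¹, carrying out the integral gives A² · 8·π·a_0^3.
So A² = (8·π·a_0^3)^(−1).
Plugging in a_0 = 3.12 yields A = 0.03619.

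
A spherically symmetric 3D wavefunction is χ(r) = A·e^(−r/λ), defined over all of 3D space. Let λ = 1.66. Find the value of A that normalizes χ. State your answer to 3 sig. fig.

We need A² ∫|f|² 4πr² dr = 1, taking the integral from 0 to ∞.
The angular integral contributes 4π, leaving ∫₀^∞ r²|χ|² dr.
∫|χ|² 4πr² dr = A²·(π·λ^3).
So A² = (π·λ^3)^(−1).
Plugging in λ = 1.66 yields A = 0.2638.

A ≈ 0.264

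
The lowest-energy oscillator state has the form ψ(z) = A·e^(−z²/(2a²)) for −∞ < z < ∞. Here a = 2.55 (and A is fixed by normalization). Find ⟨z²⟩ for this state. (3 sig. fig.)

By definition ⟨z²⟩ = ∫ z^2 |ψ(z)|² dz.
Using the Gaussian integral ∫_{−∞}^{∞} e^(−αz²) dz = √(π/α), since the A² factors cancel between numerator and denominator, ⟨z²⟩ = a^2/2.
Putting a = 2.55 gives 3.251.

⟨z^2⟩ ≈ 3.25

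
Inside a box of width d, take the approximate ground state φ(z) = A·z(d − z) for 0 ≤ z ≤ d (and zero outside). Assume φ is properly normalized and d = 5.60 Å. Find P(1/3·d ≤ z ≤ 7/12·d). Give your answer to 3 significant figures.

P ≈ 0.444

P = ∫_{1/3·d}^{7/12·d} |φ(z)|² dz.
Since A² = 1/(d^5/30), this is the region integral divided by the full normalization integral.
Let u = z/d; then A² and the length scale cancel, so P = ∫_{1/3}^{7/12} u^2·(1 - u)^2 du ÷ ∫_{0}^{1} u^2·(1 - u)^2 du.
Using ∫ u^2·(1 - u)^2 du = u^3·(6·u^2 - 15·u + 10)/30, the numerator is ≈ 0.014783 and the denominator is 1/30.
This works out to P = 0.4435.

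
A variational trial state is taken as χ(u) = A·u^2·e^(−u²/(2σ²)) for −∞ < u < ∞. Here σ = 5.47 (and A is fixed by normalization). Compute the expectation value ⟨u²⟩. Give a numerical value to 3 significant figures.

⟨u^2⟩ ≈ 74.8

⟨u²⟩ = ∫ u^2 |χ|² du over the full domain.
Using the Gaussian integral ∫_{−∞}^{∞} e^(−αu²) du = √(π/α), evaluating both integrals, ⟨u²⟩ = 5·σ^2/2.
With σ = 5.47, ⟨u^2⟩ = 74.80.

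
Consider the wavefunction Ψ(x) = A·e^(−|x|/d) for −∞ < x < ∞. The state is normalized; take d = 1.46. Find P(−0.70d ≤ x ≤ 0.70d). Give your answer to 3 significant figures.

P = ∫_{−0.70d}^{0.70d} |Ψ(x)|² dx.
The normalization integral ∫|Ψ|²dx over the whole domain equals d·A², and A² cancels in the ratio.
By symmetry take twice the x ≥ 0 contribution in numerator and denominator; the 2's cancel. In terms of u = x/d (A² and the length scale cancel between numerator and denominator), P = [∫_{0}^{0.70} e^(-2·u) du] / [∫_{0}^{∞} e^(-2·u) du].
With ∫ e^(-2·u) du = -e^(-2·u)/2 + C, the region integral is 1/2 - e^(-7/5)/2 and the full one is 1/2.
Evaluating gives P = 0.7534.

P ≈ 0.753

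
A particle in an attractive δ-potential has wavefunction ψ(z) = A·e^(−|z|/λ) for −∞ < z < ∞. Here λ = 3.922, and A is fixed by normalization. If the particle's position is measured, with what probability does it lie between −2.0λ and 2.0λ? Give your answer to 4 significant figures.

P ≈ 0.9817

|ψ|² is the probability density, so P = ∫_{−2.0λ}^{2.0λ} |ψ|² dz.
Since A² = 1/(λ), this is the region integral divided by the full normalization integral.
Both integrals are even about z = 0, so only the z ≥ 0 halves are needed (the factors of 2 cancel). Let u = z/λ; then A² and the length scale cancel, so P = ∫_{0}^{2.0} e^(-2·u) du ÷ ∫_{0}^{∞} e^(-2·u) du.
Using ∫ e^(-2·u) du = -e^(-2·u)/2, the numerator is 1/2 - e^(-4)/2 and the denominator is 1/2.
Evaluating gives P = 0.98168.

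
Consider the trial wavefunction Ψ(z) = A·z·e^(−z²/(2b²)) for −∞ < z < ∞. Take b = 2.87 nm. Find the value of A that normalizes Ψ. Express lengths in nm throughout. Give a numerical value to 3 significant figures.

A ≈ 0.218 nm^(-3/2)

Require ∫ |Ψ|² dz = 1 over the whole domain.
Carrying out the integral gives A² · √(π)·b^3/2.
Hence A² = 1/[√(π)·b^3/2].
Substituting b = 2.87 gives A² = 0.04773, so A = 0.2185.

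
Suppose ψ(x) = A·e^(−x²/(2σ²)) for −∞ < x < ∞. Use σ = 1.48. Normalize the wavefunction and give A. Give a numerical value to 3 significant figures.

A ≈ 0.617

We need A² ∫|f|² dx = 1, taking the integral from −∞ to ∞.
Carrying out the integral gives A² · √(π)·σ.
So A² = (√(π)·σ)^(−1).
Substituting σ = 1.48 gives A² = 0.3812, so A = 0.6174.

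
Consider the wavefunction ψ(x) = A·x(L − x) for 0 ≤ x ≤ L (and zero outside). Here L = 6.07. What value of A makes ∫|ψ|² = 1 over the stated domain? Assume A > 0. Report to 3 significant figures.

Normalization requires ∫|ψ|² dx = 1, integrated from 0 to L.
With ψ = A·x(L − x), the integral evaluates to A²·[L^5/30].
Substituting L = 6.07 gives A² = 0.003641, so A = 0.06034.

A ≈ 0.0603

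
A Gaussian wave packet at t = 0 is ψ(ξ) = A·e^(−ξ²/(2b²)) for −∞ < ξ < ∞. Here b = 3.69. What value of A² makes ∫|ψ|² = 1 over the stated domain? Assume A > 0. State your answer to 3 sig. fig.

Require ∫ |ψ|² dξ = 1 over the whole domain.
The integral (without the A² prefactor) comes out to √(π)·b.
Hence A² = 1/[√(π)·b].
With b = 3.69: A² = 0.1529 and A = 0.3910.

A^2 ≈ 0.153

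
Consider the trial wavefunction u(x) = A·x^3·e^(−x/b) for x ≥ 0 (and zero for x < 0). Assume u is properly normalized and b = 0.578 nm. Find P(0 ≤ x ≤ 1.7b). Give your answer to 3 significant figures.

P ≈ 0.0579

|u|² is the probability density, so P = ∫_{0}^{1.7b} |u|² dx.
Since A² = 1/(45·b^7/8), this is the region integral divided by the full normalization integral.
Let t = x/b; then A² and the length scale cancel, so P = ∫_{0}^{1.7} t^6·e^(-2·t) dt ÷ ∫_{0}^{∞} t^6·e^(-2·t) dt.
With ∫ t^6·e^(-2·t) dt = -(4·t^6 + 12·t^5 + 30·t^4 + 60·t^3 + 90·t^2 + 90·t + 45)·e^(-2·t)/8 + C, the region integral is ≈ 0.32542 and the full one is 45/8.
Taking the ratio, P = 0.05785.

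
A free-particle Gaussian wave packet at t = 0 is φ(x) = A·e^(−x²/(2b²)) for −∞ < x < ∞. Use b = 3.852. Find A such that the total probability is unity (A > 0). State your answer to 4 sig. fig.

Require ∫ |φ|² dx = 1 over the whole domain.
Using the Gaussian integral ∫_{−∞}^{∞} e^(−αx²) dx = √(π/α), the integral (without the A² prefactor) comes out to √(π)·b.
Substituting b = 3.852 gives A² = 0.14647, so A = 0.38271.

A ≈ 0.3827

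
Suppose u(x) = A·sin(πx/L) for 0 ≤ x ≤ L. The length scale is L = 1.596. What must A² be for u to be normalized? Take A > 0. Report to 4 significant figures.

A^2 ≈ 1.253

The normalization condition is ∫|u|² dx = 1 from 0 to L.
The integral (without the A² prefactor) comes out to L/2.
Setting this equal to 1 gives A² = 1/(L/2).
Substituting L = 1.596 gives A² = 1.2531, so A = 1.1194.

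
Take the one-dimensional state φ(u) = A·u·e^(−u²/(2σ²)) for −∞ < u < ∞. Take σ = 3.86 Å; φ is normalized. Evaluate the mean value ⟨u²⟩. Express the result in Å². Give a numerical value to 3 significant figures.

⟨u^2⟩ ≈ 22.3 Å^2

By definition ⟨u²⟩ = ∫ u^2 |φ(u)|² du.
The ratio of the moment integral to the normalization integral gives ⟨u²⟩ = 3·σ^2/2.
With σ = 3.86, ⟨u^2⟩ = 22.35.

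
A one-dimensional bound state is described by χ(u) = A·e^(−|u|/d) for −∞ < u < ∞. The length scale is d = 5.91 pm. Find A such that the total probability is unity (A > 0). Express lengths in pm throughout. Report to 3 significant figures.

A ≈ 0.411 pm^(-1/2)

Normalization requires ∫|χ|² du = 1, integrated from −∞ to ∞.
Recall ∫₀^∞ u^m e^(−u/β) du = m!·β^(m+1), ∫|χ|² du = A²·(d).
So A² = (d)^(−1).
Substituting d = 5.91 gives A² = 0.1692, so A = 0.4113.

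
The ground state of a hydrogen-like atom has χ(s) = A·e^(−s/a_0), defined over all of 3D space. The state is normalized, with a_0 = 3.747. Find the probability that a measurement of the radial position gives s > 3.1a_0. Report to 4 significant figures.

P = ∫ |χ|² 4πs² ds over s > 3.1a_0.
The full normalization integral is A²·[π·a_0^3] = 1, fixing A².
Let u = s/a_0; then A², 4π and the length scale all cancel, so P = ∫_{3.1}^{∞} u^2·e^(-2·u) du ÷ ∫_{0}^{∞} u^2·e^(-2·u) du.
An antiderivative of u^2·e^(-2·u) is -(2·u^2 + 2·u + 1)·e^(-2·u)/4; evaluating from 3.1 to ∞ gives 1321·e^(-31/5)/200, while the full integral is 1/4.
This evaluates to P = 0.053618.

P ≈ 0.05362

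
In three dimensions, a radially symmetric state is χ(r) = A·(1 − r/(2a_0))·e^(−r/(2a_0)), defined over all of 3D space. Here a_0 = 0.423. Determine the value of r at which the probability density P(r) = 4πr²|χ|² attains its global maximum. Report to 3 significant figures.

Differentiate P(r) = 4πr²|χ|² with respect to r and set to zero.
Solving yields r = a_0·(√(5) + 3).
With a_0 = 0.423, the most probable radial distance is 2.215.

r ≈ 2.21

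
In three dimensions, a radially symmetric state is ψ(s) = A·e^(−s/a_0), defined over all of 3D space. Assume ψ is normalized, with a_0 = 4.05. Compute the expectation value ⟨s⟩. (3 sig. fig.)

⟨s⟩ ≈ 6.08

⟨s⟩ = ∫ s |ψ|² 4πs² ds over the full domain.
Using ∫₀^∞ sⁿ e^(−αs) ds = n!/αⁿ⁺¹, since the A² factors cancel between numerator and denominator, ⟨s⟩ = 3·a_0/2.
With a_0 = 4.05, ⟨s⟩ = 6.075.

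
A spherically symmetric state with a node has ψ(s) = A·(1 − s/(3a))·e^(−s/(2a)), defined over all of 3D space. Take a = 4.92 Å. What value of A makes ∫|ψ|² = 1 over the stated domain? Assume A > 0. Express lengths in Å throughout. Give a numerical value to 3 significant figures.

We need A² ∫|f|² 4πs² ds = 1, taking the integral from 0 to ∞.
In 3D with spherical symmetry the volume element is 4πs² ds.
Carrying out the integral gives A² · 8·π·a^3/3.
Setting this equal to 1 gives A² = 1/(8·π·a^3/3).
Plugging in a = 4.92 yields A = 0.03166.

A ≈ 0.0317 Å^(-3/2)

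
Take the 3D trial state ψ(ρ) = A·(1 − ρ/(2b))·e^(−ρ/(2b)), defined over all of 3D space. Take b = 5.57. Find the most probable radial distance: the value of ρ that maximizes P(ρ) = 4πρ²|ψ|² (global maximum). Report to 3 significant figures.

ρ ≈ 29.2

Set d/dρ [P(ρ) = 4πρ²|ψ|²] = 0 and solve for ρ > 0.
This gives ρ = b·(√(5) + 3).
With b = 5.57, the most probable radial distance is 29.16.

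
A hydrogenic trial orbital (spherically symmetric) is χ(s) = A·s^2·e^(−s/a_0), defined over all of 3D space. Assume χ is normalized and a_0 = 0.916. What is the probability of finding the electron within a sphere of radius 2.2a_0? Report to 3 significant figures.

With dV = 4πs²ds, the probability is ∫|χ|² dV over s ≤ 2.2a_0.
A² is fixed by ∫₀^∞ 4πs²|χ|² ds = 1, i.e. A² = (45·π·a_0^7/2)^(−1).
In terms of u = s/a_0 (A², 4π and the length scale all cancel between numerator and denominator), P = [∫_{0}^{2.2} u^6·e^(-2·u) du] / [∫_{0}^{∞} u^6·e^(-2·u) du].
Using ∫ u^6·e^(-2·u) du = -(4·u^6 + 12·u^5 + 30·u^4 + 60·u^3 + 90·u^2 + 90·u + 45)·e^(-2·u)/8, the numerator is ≈ 0.87950 and the denominator is 45/8.
The region integral divided by the full integral gives P = 0.1564.

P ≈ 0.156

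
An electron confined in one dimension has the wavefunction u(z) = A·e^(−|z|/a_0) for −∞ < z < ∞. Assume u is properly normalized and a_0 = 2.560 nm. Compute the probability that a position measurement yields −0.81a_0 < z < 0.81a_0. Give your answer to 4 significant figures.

|u|² is the probability density, so P = ∫_{−0.81a_0}^{0.81a_0} |u|² dz.
With A² fixed by ∫|u|² = 1, i.e. A² = (a_0)^(−1), substitute and integrate.
By symmetry take twice the z ≥ 0 contribution in numerator and denominator; the 2's cancel. Substituting t = z/a_0, A² and the length scale cancel in the ratio: P = ∫_{0}^{0.81} e^(-2·t) dt / ∫_{0}^{∞} e^(-2·t) dt.
An antiderivative of e^(-2·t) is -e^(-2·t)/2; evaluating from 0 to 0.81 gives 1/2 - e^(-81/50)/2, while the full integral is 1/2.
Evaluating gives P = 0.80210.

P ≈ 0.8021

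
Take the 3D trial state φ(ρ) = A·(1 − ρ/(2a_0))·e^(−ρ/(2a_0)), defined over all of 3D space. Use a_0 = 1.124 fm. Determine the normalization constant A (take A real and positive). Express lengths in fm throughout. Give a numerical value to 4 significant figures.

The normalization condition is ∫|φ|² 4πρ² dρ = 1 from 0 to ∞.
(Spherical symmetry: dV = 4πρ² dρ.)
The integral (without the A² prefactor) comes out to 8·π·a_0^3.
Setting this equal to 1 gives A² = 1/(8·π·a_0^3).
With a_0 = 1.124: A² = 0.028020 and A = 0.16739.

A ≈ 0.1674 fm^(-3/2)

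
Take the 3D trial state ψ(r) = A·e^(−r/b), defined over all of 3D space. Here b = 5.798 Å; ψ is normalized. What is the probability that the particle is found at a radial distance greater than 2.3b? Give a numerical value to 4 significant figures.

P ≈ 0.1626

Integrate the radial probability density 4πr²|ψ|² over r > 2.3b.
The full normalization integral is A²·[π·b^3] = 1, fixing A².
Substituting u = r/b, A², 4π and the length scale all cancel in the ratio: P = ∫_{2.3}^{∞} u^2·e^(-2·u) du / ∫_{0}^{∞} u^2·e^(-2·u) du.
With ∫ u^2·e^(-2·u) du = -(2·u^2 + 2·u + 1)·e^(-2·u)/4 + C, the region integral is 809·e^(-23/5)/200 and the full one is 1/4.
Taking the ratio yields P = 0.16264.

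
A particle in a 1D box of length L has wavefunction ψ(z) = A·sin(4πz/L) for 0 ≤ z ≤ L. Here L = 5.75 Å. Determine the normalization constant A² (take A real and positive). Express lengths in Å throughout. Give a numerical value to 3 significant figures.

A^2 ≈ 0.348 Å^(-1)

We need A² ∫|f|² dz = 1, taking the integral from 0 to L.
The integral (without the A² prefactor) comes out to L/2.
Hence A² = 1/[L/2].
Substituting L = 5.75 gives A² = 0.3478, so A = 0.5898.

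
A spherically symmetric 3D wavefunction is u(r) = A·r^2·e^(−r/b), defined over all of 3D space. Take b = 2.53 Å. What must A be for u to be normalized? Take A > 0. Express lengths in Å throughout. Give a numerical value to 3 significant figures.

A ≈ 0.00462 Å^(-7/2)

The normalization condition is ∫|u|² 4πr² dr = 1 from 0 to ∞.
In 3D with spherical symmetry the volume element is 4πr² dr.
Recall ∫₀^∞ r^m e^(−r/β) dr = m!·β^(m+1), the integral (without the A² prefactor) comes out to 45·π·b^7/2.
So A² = (45·π·b^7/2)^(−1).
With b = 2.53: A² = 0.00002132 and A = 0.004618.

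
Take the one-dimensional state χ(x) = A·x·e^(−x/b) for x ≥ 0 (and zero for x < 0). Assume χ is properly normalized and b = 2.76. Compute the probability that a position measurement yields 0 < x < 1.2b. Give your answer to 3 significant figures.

P ≈ 0.430

P = ∫_{0}^{1.2b} |χ(x)|² dx.
Since A² = 1/(b^3/4), this is the region integral divided by the full normalization integral.
Substituting u = x/b, A² and the length scale cancel in the ratio: P = ∫_{0}^{1.2} u^2·e^(-2·u) du / ∫_{0}^{∞} u^2·e^(-2·u) du.
Using ∫ u^2·e^(-2·u) du = -(2·u^2 + 2·u + 1)·e^(-2·u)/4, the numerator is 1/4 - 157·e^(-12/5)/100 and the denominator is 1/4.
This works out to P = 0.4303.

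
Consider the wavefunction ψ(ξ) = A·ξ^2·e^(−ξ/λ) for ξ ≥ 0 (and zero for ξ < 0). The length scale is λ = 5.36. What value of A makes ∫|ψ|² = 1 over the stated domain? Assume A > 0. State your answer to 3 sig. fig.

We need A² ∫|f|² dξ = 1, taking the integral from 0 to ∞.
With ∫₀^∞ ξ^4 e^(−αξ) dξ = 4!/α^5, with ψ = A·ξ^2·e^(−ξ/λ), the integral evaluates to A²·[3·λ^5/4].
So A² = (3·λ^5/4)^(−1).
With λ = 5.36: A² = 0.0003014 and A = 0.01736.

A ≈ 0.0174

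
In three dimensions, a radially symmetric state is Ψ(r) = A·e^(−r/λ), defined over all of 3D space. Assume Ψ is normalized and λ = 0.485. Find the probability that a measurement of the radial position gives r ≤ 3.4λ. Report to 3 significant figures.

P = ∫ |Ψ|² 4πr² dr over r ≤ 3.4λ.
Normalization gives A² = 1/(π·λ^3).
In terms of u = r/λ (A², 4π and the length scale all cancel between numerator and denominator), P = [∫_{0}^{3.4} u^2·e^(-2·u) du] / [∫_{0}^{∞} u^2·e^(-2·u) du].
An antiderivative of u^2·e^(-2·u) is -(2·u^2 + 2·u + 1)·e^(-2·u)/4; evaluating from 0 to 3.4 gives 1/4 - 773·e^(-34/5)/100, while the full integral is 1/4.
The region integral divided by the full integral gives P = 0.9656.

P ≈ 0.966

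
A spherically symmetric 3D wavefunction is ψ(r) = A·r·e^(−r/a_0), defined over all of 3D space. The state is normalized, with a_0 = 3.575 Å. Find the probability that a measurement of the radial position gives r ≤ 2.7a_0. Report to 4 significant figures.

With dV = 4πr²dr, the probability is ∫|ψ|² dV over r ≤ 2.7a_0.
The full normalization integral is A²·[3·π·a_0^5] = 1, fixing A².
Substituting u = r/a_0, A², 4π and the length scale all cancel in the ratio: P = ∫_{0}^{2.7} u^4·e^(-2·u) du / ∫_{0}^{∞} u^4·e^(-2·u) du.
An antiderivative of u^4·e^(-2·u) is -(u^4/2 + u^3 + 3·u^2/2 + 3·u/2 + 3/4)·e^(-2·u); evaluating from 0 to 2.7 gives ≈ 0.470017, while the full integral is 3/4.
This evaluates to P = 0.62669.

P ≈ 0.6267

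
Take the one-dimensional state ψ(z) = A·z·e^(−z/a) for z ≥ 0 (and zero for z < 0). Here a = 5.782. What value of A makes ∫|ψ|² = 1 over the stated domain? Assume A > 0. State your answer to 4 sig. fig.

A ≈ 0.1439

Require ∫ |ψ|² dz = 1 over the whole domain.
With ∫₀^∞ z^2 e^(−αz) dz = 2!/α^3, carrying out the integral gives A² · a^3/4.
So A² = (a^3/4)^(−1).
Substituting a = 5.782 gives A² = 0.020693, so A = 0.14385.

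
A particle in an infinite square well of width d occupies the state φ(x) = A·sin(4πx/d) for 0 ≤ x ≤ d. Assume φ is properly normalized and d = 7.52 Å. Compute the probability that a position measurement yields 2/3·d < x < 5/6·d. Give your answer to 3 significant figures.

|φ|² is the probability density, so P = ∫_{2/3·d}^{5/6·d} |φ|² dx.
Since A² = 1/(d/2), this is the region integral divided by the full normalization integral.
In terms of u = x/d (A² and the length scale cancel between numerator and denominator), P = [∫_{2/3}^{5/6} sin(4·π·u)^2 du] / [∫_{0}^{1} sin(4·π·u)^2 du].
An antiderivative of sin(4·π·u)^2 is u/2 - sin(4·π·u)·cos(4·π·u)/(8·π); evaluating from 2/3 to 5/6 gives -√(3)/(16·π) + 1/12, while the full integral is 1/2.
Evaluating gives P = (-√(3)/8 + π/6)/π.

P ≈ 0.0978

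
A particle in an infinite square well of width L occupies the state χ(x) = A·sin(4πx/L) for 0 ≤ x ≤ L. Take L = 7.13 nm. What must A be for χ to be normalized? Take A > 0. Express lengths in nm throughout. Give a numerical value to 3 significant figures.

We need A² ∫|f|² dx = 1, taking the integral from 0 to L.
With ∫₀^L sin²(nπx/L) dx = L/2, ∫|χ|² dx = A²·(L/2).
Plugging in L = 7.13 yields A = 0.5296.

A ≈ 0.530 nm^(-1/2)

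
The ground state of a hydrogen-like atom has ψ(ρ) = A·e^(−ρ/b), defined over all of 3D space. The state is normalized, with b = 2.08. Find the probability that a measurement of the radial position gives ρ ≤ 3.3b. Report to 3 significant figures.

Integrate the radial probability density 4πρ²|ψ|² over ρ ≤ 3.3b.
Normalization gives A² = 1/(π·b^3).
Substituting u = ρ/b, A², 4π and the length scale all cancel in the ratio: P = ∫_{0}^{3.3} u^2·e^(-2·u) du / ∫_{0}^{∞} u^2·e^(-2·u) du.
An antiderivative of u^2·e^(-2·u) is -(2·u^2 + 2·u + 1)·e^(-2·u)/4; evaluating from 0 to 3.3 gives 1/4 - 1469·e^(-33/5)/200, while the full integral is 1/4.
This evaluates to P = 0.9600.

P ≈ 0.960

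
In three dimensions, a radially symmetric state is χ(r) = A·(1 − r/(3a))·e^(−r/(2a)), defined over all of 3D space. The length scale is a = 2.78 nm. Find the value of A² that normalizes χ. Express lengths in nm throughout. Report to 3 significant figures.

A^2 ≈ 0.00556 nm^(-3)

The normalization condition is ∫|χ|² 4πr² dr = 1 from 0 to ∞.
The angular integral contributes 4π, leaving ∫₀^∞ r²|χ|² dr.
∫|χ|² 4πr² dr = A²·(8·π·a^3/3).
Hence A² = 1/[8·π·a^3/3].
Plugging in a = 2.78 yields A = 0.07454.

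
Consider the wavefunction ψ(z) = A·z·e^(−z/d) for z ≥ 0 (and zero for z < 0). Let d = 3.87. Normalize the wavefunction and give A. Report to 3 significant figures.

Normalization requires ∫|ψ|² dz = 1, integrated from 0 to ∞.
∫|ψ|² dz = A²·(d^3/4).
Hence A² = 1/[d^3/4].
Substituting d = 3.87 gives A² = 0.06901, so A = 0.2627.

A ≈ 0.263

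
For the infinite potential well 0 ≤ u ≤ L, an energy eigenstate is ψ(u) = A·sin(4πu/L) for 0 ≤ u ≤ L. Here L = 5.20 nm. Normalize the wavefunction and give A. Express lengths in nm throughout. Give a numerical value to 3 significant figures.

Normalization requires ∫|ψ|² du = 1, integrated from 0 to L.
With ∫₀^L sin²(nπu/L) du = L/2, the integral (without the A² prefactor) comes out to L/2.
Setting this equal to 1 gives A² = 1/(L/2).
With L = 5.20: A² = 0.3846 and A = 0.6202.

A ≈ 0.620 nm^(-1/2)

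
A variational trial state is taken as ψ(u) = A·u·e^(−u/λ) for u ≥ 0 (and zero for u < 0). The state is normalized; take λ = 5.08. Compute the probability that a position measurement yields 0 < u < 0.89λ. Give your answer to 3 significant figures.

The probability is P = ∫ |ψ|² du over [0, 0.89λ].
Since A² = 1/(λ^3/4), this is the region integral divided by the full normalization integral.
Let t = u/λ; then A² and the length scale cancel, so P = ∫_{0}^{0.89} t^2·e^(-2·t) dt ÷ ∫_{0}^{∞} t^2·e^(-2·t) dt.
An antiderivative of t^2·e^(-2·t) is -(2·t^2 + 2·t + 1)·e^(-2·t)/4; evaluating from 0 to 0.89 gives ≈ 0.066007, while the full integral is 1/4.
The result is P = 0.2640.

P ≈ 0.264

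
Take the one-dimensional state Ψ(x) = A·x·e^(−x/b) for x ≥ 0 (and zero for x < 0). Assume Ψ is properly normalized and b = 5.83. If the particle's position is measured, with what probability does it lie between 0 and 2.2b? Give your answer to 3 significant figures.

P ≈ 0.815

The probability is P = ∫ |Ψ|² dx over [0, 2.2b].
With A² fixed by ∫|Ψ|² = 1, i.e. A² = (b^3/4)^(−1), substitute and integrate.
Let u = x/b; then A² and the length scale cancel, so P = ∫_{0}^{2.2} u^2·e^(-2·u) du ÷ ∫_{0}^{∞} u^2·e^(-2·u) du.
With ∫ u^2·e^(-2·u) du = -(2·u^2 + 2·u + 1)·e^(-2·u)/4 + C, the region integral is 1/4 - 377·e^(-22/5)/100 and the full one is 1/4.
This works out to P = 0.8149.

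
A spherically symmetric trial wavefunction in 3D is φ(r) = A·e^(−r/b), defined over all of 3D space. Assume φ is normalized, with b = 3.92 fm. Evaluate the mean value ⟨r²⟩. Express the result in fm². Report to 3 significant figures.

⟨r^2⟩ ≈ 46.1 fm^2

⟨r²⟩ = ∫ r^2 |φ|² 4πr² dr over the full domain.
Recall ∫₀^∞ r^m e^(−r/β) dr = m!·β^(m+1), since the A² factors cancel between numerator and denominator, ⟨r²⟩ = 3·b^2.
Putting b = 3.92 gives 46.10.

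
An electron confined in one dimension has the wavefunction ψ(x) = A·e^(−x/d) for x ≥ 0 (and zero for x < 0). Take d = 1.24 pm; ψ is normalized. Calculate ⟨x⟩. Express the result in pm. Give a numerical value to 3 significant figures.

⟨x⟩ ≈ 0.620 pm

The expectation value is the |ψ|²-weighted average of x: ∫ x|ψ|² dx.
Since the A² factors cancel between numerator and denominator, ⟨x⟩ = d/2.
Putting d = 1.24 gives 0.6200.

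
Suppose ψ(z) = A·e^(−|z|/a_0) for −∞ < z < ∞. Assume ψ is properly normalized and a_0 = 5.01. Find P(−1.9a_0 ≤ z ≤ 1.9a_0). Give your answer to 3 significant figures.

P ≈ 0.978

|ψ|² is the probability density, so P = ∫_{−1.9a_0}^{1.9a_0} |ψ|² dz.
The normalization integral ∫|ψ|²dz over the whole domain equals a_0·A², and A² cancels in the ratio.
Both integrals are even about z = 0, so only the z ≥ 0 halves are needed (the factors of 2 cancel). Let u = z/a_0; then A² and the length scale cancel, so P = ∫_{0}^{1.9} e^(-2·u) du ÷ ∫_{0}^{∞} e^(-2·u) du.
An antiderivative of e^(-2·u) is -e^(-2·u)/2; evaluating from 0 to 1.9 gives 1/2 - e^(-19/5)/2, while the full integral is 1/2.
Evaluating gives P = 0.9776.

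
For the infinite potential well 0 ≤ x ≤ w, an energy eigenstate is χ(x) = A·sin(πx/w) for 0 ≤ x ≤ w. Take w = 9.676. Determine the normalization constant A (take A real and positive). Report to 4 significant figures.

A ≈ 0.4546

The normalization condition is ∫|χ|² dx = 1 from 0 to w.
Using sin²θ = (1 − cos 2θ)/2, the integral (without the A² prefactor) comes out to w/2.
Setting this equal to 1 gives A² = 1/(w/2).
Substituting w = 9.676 gives A² = 0.20670, so A = 0.45464.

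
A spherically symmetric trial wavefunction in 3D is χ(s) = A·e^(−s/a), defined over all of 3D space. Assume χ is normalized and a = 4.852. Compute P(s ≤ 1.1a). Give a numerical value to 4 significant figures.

P ≈ 0.3773

With dV = 4πs²ds, the probability is ∫|χ|² dV over s ≤ 1.1a.
The full normalization integral is A²·[π·a^3] = 1, fixing A².
Substituting u = s/a, A², 4π and the length scale all cancel in the ratio: P = ∫_{0}^{1.1} u^2·e^(-2·u) du / ∫_{0}^{∞} u^2·e^(-2·u) du.
An antiderivative of u^2·e^(-2·u) is -(2·u^2 + 2·u + 1)·e^(-2·u)/4; evaluating from 0 to 1.1 gives 1/4 - 281·e^(-11/5)/200, while the full integral is 1/4.
This evaluates to P = 0.37729.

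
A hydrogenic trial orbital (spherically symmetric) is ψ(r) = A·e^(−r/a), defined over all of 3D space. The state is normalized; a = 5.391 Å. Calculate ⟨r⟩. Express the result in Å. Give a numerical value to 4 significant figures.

By definition ⟨r⟩ = ∫ r |ψ(r)|² 4πr² dr.
Using ∫₀^∞ rⁿ e^(−αr) dr = n!/αⁿ⁺¹, the ratio of the moment integral to the normalization integral gives ⟨r⟩ = 3·a/2.
Putting a = 5.391 gives 8.0865.

⟨r⟩ ≈ 8.087 Å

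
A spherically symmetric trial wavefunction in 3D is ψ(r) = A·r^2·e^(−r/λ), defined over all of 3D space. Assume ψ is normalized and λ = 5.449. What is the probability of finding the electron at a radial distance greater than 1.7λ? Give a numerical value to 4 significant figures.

P ≈ 0.9421

P = ∫ |ψ|² 4πr² dr over r > 1.7λ.
A² is fixed by ∫₀^∞ 4πr²|ψ|² dr = 1, i.e. A² = (45·π·λ^7/2)^(−1).
In terms of u = r/λ (A², 4π and the length scale all cancel between numerator and denominator), P = [∫_{1.7}^{∞} u^6·e^(-2·u) du] / [∫_{0}^{∞} u^6·e^(-2·u) du].
Using ∫ u^6·e^(-2·u) du = -(4·u^6 + 12·u^5 + 30·u^4 + 60·u^3 + 90·u^2 + 90·u + 45)·e^(-2·u)/8, the numerator is ≈ 5.29958 and the denominator is 45/8.
Taking the ratio yields P = 0.94215.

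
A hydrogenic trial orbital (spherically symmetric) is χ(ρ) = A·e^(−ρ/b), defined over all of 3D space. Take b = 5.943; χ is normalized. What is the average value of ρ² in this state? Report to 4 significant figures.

The expectation value is the |χ|²-weighted average of ρ^2: ∫ ρ^2|χ|² 4πρ² dρ.
Recall ∫₀^∞ ρ^m e^(−ρ/β) dρ = m!·β^(m+1), since the A² factors cancel between numerator and denominator, ⟨ρ²⟩ = 3·b^2.
With b = 5.943, ⟨ρ^2⟩ = 105.96.

⟨ρ^2⟩ ≈ 106.0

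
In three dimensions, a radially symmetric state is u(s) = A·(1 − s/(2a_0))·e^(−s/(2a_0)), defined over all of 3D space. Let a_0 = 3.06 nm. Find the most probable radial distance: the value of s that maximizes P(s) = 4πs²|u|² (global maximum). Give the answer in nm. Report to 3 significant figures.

The maximum of P(s) = 4πs²|u|² occurs where its derivative vanishes.
This gives s = a_0·(√(5) + 3).
With a_0 = 3.06, the most probable radial distance is 16.02 nm.

s ≈ 16.0 nm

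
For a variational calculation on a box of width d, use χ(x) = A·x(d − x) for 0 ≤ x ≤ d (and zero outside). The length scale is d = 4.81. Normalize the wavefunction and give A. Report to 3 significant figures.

A ≈ 0.108

We need A² ∫|f|² dx = 1, taking the integral from 0 to d.
Expanding the polynomial and integrating term by term, with χ = A·x(d − x), the integral evaluates to A²·[d^5/30].
So A² = (d^5/30)^(−1).
Substituting d = 4.81 gives A² = 0.01165, so A = 0.1079.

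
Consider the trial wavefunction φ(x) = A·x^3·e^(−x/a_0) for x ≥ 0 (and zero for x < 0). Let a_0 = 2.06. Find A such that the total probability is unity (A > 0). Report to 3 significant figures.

A ≈ 0.0336

We need A² ∫|f|² dx = 1, taking the integral from 0 to ∞.
Recall ∫₀^∞ x^m e^(−x/β) dx = m!·β^(m+1), with φ = A·x^3·e^(−x/a_0), the integral evaluates to A²·[45·a_0^7/8].
So A² = (45·a_0^7/8)^(−1).
Plugging in a_0 = 2.06 yields A = 0.03360.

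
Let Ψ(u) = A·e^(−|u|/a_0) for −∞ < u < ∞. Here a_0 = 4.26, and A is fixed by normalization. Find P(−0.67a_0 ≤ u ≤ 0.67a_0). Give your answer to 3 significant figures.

P ≈ 0.738

|Ψ|² is the probability density, so P = ∫_{−0.67a_0}^{0.67a_0} |Ψ|² du.
The normalization integral ∫|Ψ|²du over the whole domain equals a_0·A², and A² cancels in the ratio.
Both integrals are even about u = 0, so only the u ≥ 0 halves are needed (the factors of 2 cancel). In terms of t = u/a_0 (A² and the length scale cancel between numerator and denominator), P = [∫_{0}^{0.67} e^(-2·t) dt] / [∫_{0}^{∞} e^(-2·t) dt].
With ∫ e^(-2·t) dt = -e^(-2·t)/2 + C, the region integral is 1/2 - e^(-67/50)/2 and the full one is 1/2.
Evaluating gives P = 0.7382.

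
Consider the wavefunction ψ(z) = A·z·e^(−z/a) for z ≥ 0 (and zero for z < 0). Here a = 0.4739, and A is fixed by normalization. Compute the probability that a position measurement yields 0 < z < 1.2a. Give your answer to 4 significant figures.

P ≈ 0.4303

P = ∫_{0}^{1.2a} |ψ(z)|² dz.
Since A² = 1/(a^3/4), this is the region integral divided by the full normalization integral.
Substituting u = z/a, A² and the length scale cancel in the ratio: P = ∫_{0}^{1.2} u^2·e^(-2·u) du / ∫_{0}^{∞} u^2·e^(-2·u) du.
With ∫ u^2·e^(-2·u) du = -(2·u^2 + 2·u + 1)·e^(-2·u)/4 + C, the region integral is 1/4 - 157·e^(-12/5)/100 and the full one is 1/4.
Taking the ratio, P = 0.43029.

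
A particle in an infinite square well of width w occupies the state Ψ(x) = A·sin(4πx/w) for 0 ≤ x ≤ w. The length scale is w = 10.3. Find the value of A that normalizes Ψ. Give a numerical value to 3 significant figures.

Normalization requires ∫|Ψ|² dx = 1, integrated from 0 to w.
Using sin²θ = (1 − cos 2θ)/2, the integral (without the A² prefactor) comes out to w/2.
Setting this equal to 1 gives A² = 1/(w/2).
Plugging in w = 10.3 yields A = 0.4407.

A ≈ 0.441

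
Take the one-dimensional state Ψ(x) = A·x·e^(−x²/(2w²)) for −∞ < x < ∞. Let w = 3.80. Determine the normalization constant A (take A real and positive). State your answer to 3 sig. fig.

A ≈ 0.143

Require ∫ |Ψ|² dx = 1 over the whole domain.
The integral (without the A² prefactor) comes out to √(π)·w^3/2.
Hence A² = 1/[√(π)·w^3/2].
With w = 3.80: A² = 0.02056 and A = 0.1434.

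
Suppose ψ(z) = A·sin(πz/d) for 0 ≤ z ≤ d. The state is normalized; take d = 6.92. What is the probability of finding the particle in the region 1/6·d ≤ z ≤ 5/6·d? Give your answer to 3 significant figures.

P = ∫_{1/6·d}^{5/6·d} |ψ(z)|² dz.
With A² fixed by ∫|ψ|² = 1, i.e. A² = (d/2)^(−1), substitute and integrate.
Let u = z/d; then A² and the length scale cancel, so P = ∫_{1/6}^{5/6} sin(π·u)^2 du ÷ ∫_{0}^{1} sin(π·u)^2 du.
With ∫ sin(π·u)^2 du = u/2 - sin(2·π·u)/(4·π) + C, the region integral is √(3)/(4·π) + 1/3 and the full one is 1/2.
Taking the ratio, P = √(3)/(2·π) + 2/3.

P ≈ 0.942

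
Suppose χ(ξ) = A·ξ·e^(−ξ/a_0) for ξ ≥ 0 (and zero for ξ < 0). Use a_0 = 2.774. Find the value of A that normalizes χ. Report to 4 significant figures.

Require ∫ |χ|² dξ = 1 over the whole domain.
With ∫₀^∞ ξ^2 e^(−αξ) dξ = 2!/α^3, ∫|χ|² dξ = A²·(a_0^3/4).
So A² = (a_0^3/4)^(−1).
With a_0 = 2.774: A² = 0.18739 and A = 0.43288.

A ≈ 0.4329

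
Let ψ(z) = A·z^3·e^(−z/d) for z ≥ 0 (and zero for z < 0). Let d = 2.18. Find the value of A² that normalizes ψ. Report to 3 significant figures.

The normalization condition is ∫|ψ|² dz = 1 from 0 to ∞.
With ∫₀^∞ z^6 e^(−αz) dz = 6!/α^7, carrying out the integral gives A² · 45·d^7/8.
So A² = (45·d^7/8)^(−1).
With d = 2.18: A² = 0.0007598 and A = 0.02756.

A^2 ≈ 0.000760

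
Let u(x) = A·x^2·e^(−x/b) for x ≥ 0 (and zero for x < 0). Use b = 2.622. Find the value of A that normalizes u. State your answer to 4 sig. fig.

Normalization requires ∫|u|² dx = 1, integrated from 0 to ∞.
With u = A·x^2·e^(−x/b), the integral evaluates to A²·[3·b^5/4].
Substituting b = 2.622 gives A² = 0.010759, so A = 0.10373.

A ≈ 0.1037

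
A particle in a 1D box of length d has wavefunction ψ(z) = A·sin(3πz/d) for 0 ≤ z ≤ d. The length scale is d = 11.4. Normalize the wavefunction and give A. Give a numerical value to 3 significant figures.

We need A² ∫|f|² dz = 1, taking the integral from 0 to d.
Using sin²θ = (1 − cos 2θ)/2, the integral (without the A² prefactor) comes out to d/2.
Hence A² = 1/[d/2].
With d = 11.4: A² = 0.1754 and A = 0.4189.

A ≈ 0.419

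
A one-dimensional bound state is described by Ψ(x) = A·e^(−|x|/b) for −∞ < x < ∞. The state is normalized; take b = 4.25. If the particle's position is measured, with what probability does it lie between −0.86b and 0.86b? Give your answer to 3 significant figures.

The probability is P = ∫ |Ψ|² dx over [−0.86b, 0.86b].
Since A² = 1/(b), this is the region integral divided by the full normalization integral.
Both integrals are even about x = 0, so only the x ≥ 0 halves are needed (the factors of 2 cancel). Substituting u = x/b, A² and the length scale cancel in the ratio: P = ∫_{0}^{0.86} e^(-2·u) du / ∫_{0}^{∞} e^(-2·u) du.
Using ∫ e^(-2·u) du = -e^(-2·u)/2, the numerator is 1/2 - e^(-43/25)/2 and the denominator is 1/2.
The result is P = 0.8209.

P ≈ 0.821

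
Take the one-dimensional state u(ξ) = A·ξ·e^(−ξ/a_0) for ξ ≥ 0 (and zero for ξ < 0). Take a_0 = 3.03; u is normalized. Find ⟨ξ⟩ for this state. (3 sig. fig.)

⟨ξ⟩ ≈ 4.55

The expectation value is the |u|²-weighted average of ξ: ∫ ξ|u|² dξ.
The ratio of the moment integral to the normalization integral gives ⟨ξ⟩ = 3·a_0/2.
Putting a_0 = 3.03 gives 4.545.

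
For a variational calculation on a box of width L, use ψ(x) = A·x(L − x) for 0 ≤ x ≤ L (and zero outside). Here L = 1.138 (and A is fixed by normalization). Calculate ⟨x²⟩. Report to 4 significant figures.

⟨x^2⟩ ≈ 0.3700

The expectation value is the |ψ|²-weighted average of x^2: ∫ x^2|ψ|² dx.
Evaluating both integrals, ⟨x²⟩ = 2·L^2/7.
With L = 1.138, ⟨x^2⟩ = 0.37001.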